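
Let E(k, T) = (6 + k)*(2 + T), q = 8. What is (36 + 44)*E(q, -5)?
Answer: -3360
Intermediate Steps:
E(k, T) = (2 + T)*(6 + k)
(36 + 44)*E(q, -5) = (36 + 44)*(12 + 2*8 + 6*(-5) - 5*8) = 80*(12 + 16 - 30 - 40) = 80*(-42) = -3360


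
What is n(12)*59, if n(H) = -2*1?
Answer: -118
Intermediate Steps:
n(H) = -2
n(12)*59 = -2*59 = -118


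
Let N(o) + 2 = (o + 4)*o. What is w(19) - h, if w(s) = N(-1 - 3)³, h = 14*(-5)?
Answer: 62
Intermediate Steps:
h = -70
N(o) = -2 + o*(4 + o) (N(o) = -2 + (o + 4)*o = -2 + (4 + o)*o = -2 + o*(4 + o))
w(s) = -8 (w(s) = (-2 + (-1 - 3)² + 4*(-1 - 3))³ = (-2 + (-4)² + 4*(-4))³ = (-2 + 16 - 16)³ = (-2)³ = -8)
w(19) - h = -8 - 1*(-70) = -8 + 70 = 62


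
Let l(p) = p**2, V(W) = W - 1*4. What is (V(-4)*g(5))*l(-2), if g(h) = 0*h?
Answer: 0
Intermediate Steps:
V(W) = -4 + W (V(W) = W - 4 = -4 + W)
g(h) = 0
(V(-4)*g(5))*l(-2) = ((-4 - 4)*0)*(-2)**2 = -8*0*4 = 0*4 = 0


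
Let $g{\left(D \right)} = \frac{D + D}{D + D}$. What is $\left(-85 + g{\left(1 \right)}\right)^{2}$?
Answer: $7056$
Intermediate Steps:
$g{\left(D \right)} = 1$ ($g{\left(D \right)} = \frac{2 D}{2 D} = 2 D \frac{1}{2 D} = 1$)
$\left(-85 + g{\left(1 \right)}\right)^{2} = \left(-85 + 1\right)^{2} = \left(-84\right)^{2} = 7056$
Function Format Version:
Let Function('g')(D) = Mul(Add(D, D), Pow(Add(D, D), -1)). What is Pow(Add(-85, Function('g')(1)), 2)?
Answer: 7056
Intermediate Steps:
Function('g')(D) = 1 (Function('g')(D) = Mul(Mul(2, D), Pow(Mul(2, D), -1)) = Mul(Mul(2, D), Mul(Rational(1, 2), Pow(D, -1))) = 1)
Pow(Add(-85, Function('g')(1)), 2) = Pow(Add(-85, 1), 2) = Pow(-84, 2) = 7056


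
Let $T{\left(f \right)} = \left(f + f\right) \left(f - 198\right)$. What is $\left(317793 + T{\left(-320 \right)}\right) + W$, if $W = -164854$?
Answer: $484459$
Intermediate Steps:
$T{\left(f \right)} = 2 f \left(-198 + f\right)$
$\left(317793 + T{\left(-320 \right)}\right) + W = \left(317793 + 2 \left(-320\right) \left(-198 - 320\right)\right) - 164854 = \left(317793 + 2 \left(-320\right) \left(-518\right)\right) - 164854 = \left(317793 + 331520\right) - 164854 = 649313 - 164854 = 484459$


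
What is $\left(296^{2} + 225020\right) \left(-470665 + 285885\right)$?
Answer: $-57768880080$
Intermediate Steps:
$\left(296^{2} + 225020\right) \left(-470665 + 285885\right) = \left(87616 + 225020\right) \left(-184780\right) = 312636 \left(-184780\right) = -57768880080$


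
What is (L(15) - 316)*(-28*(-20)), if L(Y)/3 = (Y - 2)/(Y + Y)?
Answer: -176232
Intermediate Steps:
L(Y) = 3*(-2 + Y)/(2*Y) (L(Y) = 3*((Y - 2)/(Y + Y)) = 3*((-2 + Y)/((2*Y))) = 3*((-2 + Y)*(1/(2*Y))) = 3*((-2 + Y)/(2*Y)) = 3*(-2 + Y)/(2*Y))
(L(15) - 316)*(-28*(-20)) = ((3/2 - 3/15) - 316)*(-28*(-20)) = ((3/2 - 3*1/15) - 316)*560 = ((3/2 - ⅕) - 316)*560 = (13/10 - 316)*560 = -3147/10*560 = -176232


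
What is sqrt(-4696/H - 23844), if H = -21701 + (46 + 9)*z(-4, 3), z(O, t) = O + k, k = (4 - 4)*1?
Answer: 2*I*sqrt(2864415031347)/21921 ≈ 154.41*I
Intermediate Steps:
k = 0 (k = 0*1 = 0)
z(O, t) = O (z(O, t) = O + 0 = O)
H = -21921 (H = -21701 + (46 + 9)*(-4) = -21701 + 55*(-4) = -21701 - 220 = -21921)
sqrt(-4696/H - 23844) = sqrt(-4696/(-21921) - 23844) = sqrt(-4696*(-1/21921) - 23844) = sqrt(4696/21921 - 23844) = sqrt(-522679628/21921) = 2*I*sqrt(2864415031347)/21921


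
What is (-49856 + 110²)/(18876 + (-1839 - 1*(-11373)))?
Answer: -18878/14205 ≈ -1.3290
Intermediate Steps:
(-49856 + 110²)/(18876 + (-1839 - 1*(-11373))) = (-49856 + 12100)/(18876 + (-1839 + 11373)) = -37756/(18876 + 9534) = -37756/28410 = -37756*1/28410 = -18878/14205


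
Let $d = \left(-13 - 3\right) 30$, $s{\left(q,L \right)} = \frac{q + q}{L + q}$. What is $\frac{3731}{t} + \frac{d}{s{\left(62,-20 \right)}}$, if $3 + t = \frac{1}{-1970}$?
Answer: $- \frac{257643610}{183241} \approx -1406.0$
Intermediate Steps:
$t = - \frac{5911}{1970}$ ($t = -3 + \frac{1}{-1970} = -3 - \frac{1}{1970} = - \frac{5911}{1970} \approx -3.0005$)
$s{\left(q,L \right)} = \frac{2 q}{L + q}$
$d = -480$ ($d = \left(-16\right) 30 = -480$)
$\frac{3731}{t} + \frac{d}{s{\left(62,-20 \right)}} = \frac{3731}{- \frac{5911}{1970}} - \frac{480}{2 \cdot 62 \frac{1}{-20 + 62}} = 3731 \left(- \frac{1970}{5911}\right) - \frac{480}{2 \cdot 62 \cdot \frac{1}{42}} = - \frac{7350070}{5911} - \frac{480}{2 \cdot 62 \cdot \frac{1}{42}} = - \frac{7350070}{5911} - \frac{480}{\frac{62}{21}} = - \frac{7350070}{5911} - \frac{5040}{31} = - \frac{257643610}{183241}$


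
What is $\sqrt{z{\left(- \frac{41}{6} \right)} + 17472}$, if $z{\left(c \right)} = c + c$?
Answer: $\frac{5 \sqrt{6285}}{3} \approx 132.13$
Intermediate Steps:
$z{\left(c \right)} = 2 c$
$\sqrt{z{\left(- \frac{41}{6} \right)} + 17472} = \sqrt{2 \left(- \frac{41}{6}\right) + 17472} = \sqrt{- \frac{41}{3} + 17472} = \sqrt{\frac{52375}{3}} = \frac{5 \sqrt{6285}}{3}$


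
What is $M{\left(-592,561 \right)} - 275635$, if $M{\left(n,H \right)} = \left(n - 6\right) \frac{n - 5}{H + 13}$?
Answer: $- \frac{78928742}{287} \approx -2.7501 \cdot 10^{5}$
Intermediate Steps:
$M{\left(n,H \right)} = \frac{\left(-6 + n\right) \left(-5 + n\right)}{13 + H}$ ($M{\left(n,H \right)} = \left(-6 + n\right) \frac{-5 + n}{13 + H} = \frac{\left(-6 + n\right) \left(-5 + n\right)}{13 + H}$)
$M{\left(-592,561 \right)} - 275635 = \frac{30 + \left(-592\right)^{2} - -6512}{13 + 561} - 275635 = \frac{30 + 350464 + 6512}{574} - 275635 = \frac{1}{574} \cdot 357006 - 275635 = \frac{178503}{287} - 275635 = - \frac{78928742}{287}$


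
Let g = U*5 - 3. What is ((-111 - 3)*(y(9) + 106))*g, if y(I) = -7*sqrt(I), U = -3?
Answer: 174420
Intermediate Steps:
g = -18 (g = -3*5 - 3 = -15 - 3 = -18)
((-111 - 3)*(y(9) + 106))*g = ((-111 - 3)*(-7*sqrt(9) + 106))*(-18) = -114*(-7*3 + 106)*(-18) = -114*(-21 + 106)*(-18) = -114*85*(-18) = -9690*(-18) = 174420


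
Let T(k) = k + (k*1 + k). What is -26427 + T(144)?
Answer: -25995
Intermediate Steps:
T(k) = 3*k (T(k) = k + (k + k) = k + 2*k = 3*k)
-26427 + T(144) = -26427 + 3*144 = -26427 + 432 = -25995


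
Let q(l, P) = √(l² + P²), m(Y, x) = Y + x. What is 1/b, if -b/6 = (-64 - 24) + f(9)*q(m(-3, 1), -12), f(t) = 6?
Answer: 11/1812 + √37/1208 ≈ 0.011106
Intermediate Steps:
q(l, P) = √(P² + l²)
b = 528 - 72*√37 (b = -6*((-64 - 24) + 6*√((-12)² + (-3 + 1)²)) = -6*(-88 + 6*√(144 + (-2)²)) = -6*(-88 + 6*√(144 + 4)) = -6*(-88 + 6*√148) = -6*(-88 + 6*(2*√37)) = -6*(-88 + 12*√37) = 528 - 72*√37 ≈ 90.041)
1/b = 1/(528 - 72*√37)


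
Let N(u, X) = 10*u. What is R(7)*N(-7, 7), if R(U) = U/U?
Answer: -70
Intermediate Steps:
R(U) = 1
R(7)*N(-7, 7) = 1*(10*(-7)) = 1*(-70) = -70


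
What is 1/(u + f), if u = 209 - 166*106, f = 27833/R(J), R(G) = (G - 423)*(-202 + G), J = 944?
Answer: -386582/6721473401 ≈ -5.7514e-5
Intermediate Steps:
R(G) = (-423 + G)*(-202 + G)
f = 27833/386582 (f = 27833/(85446 + 944**2 - 625*944) = 27833/(85446 + 891136 - 590000) = 27833/386582 ≈ 0.071998)
u = -17387 (u = 209 - 17596 = -17387)
1/(u + f) = 1/(-17387 + 27833/386582) = 1/(-6721473401/386582) = -386582/6721473401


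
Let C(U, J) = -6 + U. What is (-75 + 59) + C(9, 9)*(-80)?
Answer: -256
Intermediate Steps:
(-75 + 59) + C(9, 9)*(-80) = (-75 + 59) + (-6 + 9)*(-80) = -16 + 3*(-80) = -16 - 240 = -256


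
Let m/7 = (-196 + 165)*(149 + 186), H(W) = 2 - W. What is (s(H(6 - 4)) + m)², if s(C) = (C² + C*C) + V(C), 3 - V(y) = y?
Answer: 5284126864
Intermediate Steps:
V(y) = 3 - y
s(C) = 3 - C + 2*C² (s(C) = (C² + C*C) + (3 - C) = (C² + C²) + (3 - C) = 2*C² + (3 - C) = 3 - C + 2*C²)
m = -72695 (m = 7*((-196 + 165)*(149 + 186)) = 7*(-31*335) = 7*(-10385) = -72695)
(s(H(6 - 4)) + m)² = ((3 - (2 - (6 - 4)) + 2*(2 - (6 - 4))²) - 72695)² = ((3 - (2 - 1*2) + 2*(2 - 1*2)²) - 72695)² = ((3 - (2 - 2) + 2*(2 - 2)²) - 72695)² = ((3 - 1*0 + 2*0²) - 72695)² = ((3 + 0 + 2*0) - 72695)² = ((3 + 0 + 0) - 72695)² = (3 - 72695)² = (-72692)² = 5284126864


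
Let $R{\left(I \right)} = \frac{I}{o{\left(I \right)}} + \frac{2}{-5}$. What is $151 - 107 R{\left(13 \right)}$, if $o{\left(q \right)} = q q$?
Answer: $\frac{12062}{65} \approx 185.57$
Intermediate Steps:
$o{\left(q \right)} = q^{2}$
$R{\left(I \right)} = - \frac{2}{5} + \frac{1}{I}$ ($R{\left(I \right)} = \frac{I}{I^{2}} + \frac{2}{-5} = \frac{I}{I^{2}} + 2 \left(- \frac{1}{5}\right) = \frac{1}{I} - \frac{2}{5} = - \frac{2}{5} + \frac{1}{I}$)
$151 - 107 R{\left(13 \right)} = 151 - 107 \left(- \frac{2}{5} + \frac{1}{13}\right) = 151 - - \frac{2247}{65} = 151 + \frac{2247}{65} = \frac{12062}{65}$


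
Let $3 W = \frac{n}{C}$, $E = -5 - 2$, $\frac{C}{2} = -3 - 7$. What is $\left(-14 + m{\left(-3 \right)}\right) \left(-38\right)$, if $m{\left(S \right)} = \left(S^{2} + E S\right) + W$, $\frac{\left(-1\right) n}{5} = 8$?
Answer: $- \frac{1900}{3} \approx -633.33$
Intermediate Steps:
$C = -20$ ($C = 2 \left(-3 - 7\right) = 2 \left(-10\right) = -20$)
$n = -40$ ($n = \left(-5\right) 8 = -40$)
$E = -7$
$W = \frac{2}{3}$ ($W = \frac{\left(-40\right) \frac{1}{-20}}{3} = \frac{\left(-40\right) \left(- \frac{1}{20}\right)}{3} = \frac{1}{3} \cdot 2 = \frac{2}{3} \approx 0.66667$)
$m{\left(S \right)} = \frac{2}{3} + S^{2} - 7 S$ ($m{\left(S \right)} = \left(S^{2} - 7 S\right) + \frac{2}{3} = \frac{2}{3} + S^{2} - 7 S$)
$\left(-14 + m{\left(-3 \right)}\right) \left(-38\right) = \left(-14 + \left(\frac{2}{3} + \left(-3\right)^{2} - -21\right)\right) \left(-38\right) = \left(-14 + \left(\frac{2}{3} + 9 + 21\right)\right) \left(-38\right) = \left(-14 + \frac{92}{3}\right) \left(-38\right) = \frac{50}{3} \left(-38\right) = - \frac{1900}{3}$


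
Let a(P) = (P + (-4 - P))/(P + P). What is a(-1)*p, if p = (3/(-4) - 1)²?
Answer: 49/8 ≈ 6.1250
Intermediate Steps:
a(P) = -2/P (a(P) = -4*1/(2*P) = -2/P)
p = 49/16 (p = (3*(-¼) - 1)² = (-¾ - 1)² = (-7/4)² = 49/16 ≈ 3.0625)
a(-1)*p = -2/(-1)*(49/16) = -2*(-1)*(49/16) = 2*(49/16) = 49/8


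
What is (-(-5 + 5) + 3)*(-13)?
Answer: -39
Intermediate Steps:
(-(-5 + 5) + 3)*(-13) = (-1*0 + 3)*(-13) = (0 + 3)*(-13) = 3*(-13) = -39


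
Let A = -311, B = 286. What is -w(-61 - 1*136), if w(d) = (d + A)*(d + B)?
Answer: 45212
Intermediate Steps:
w(d) = (-311 + d)*(286 + d) (w(d) = (d - 311)*(d + 286) = (-311 + d)*(286 + d))
-w(-61 - 1*136) = -(-88946 + (-61 - 1*136)**2 - 25*(-61 - 1*136)) = -(-88946 + (-61 - 136)**2 - 25*(-61 - 136)) = -(-88946 + (-197)**2 - 25*(-197)) = -(-88946 + 38809 + 4925) = -1*(-45212) = 45212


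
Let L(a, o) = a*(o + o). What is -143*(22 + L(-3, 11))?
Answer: 6292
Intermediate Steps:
L(a, o) = 2*a*o (L(a, o) = a*(2*o) = 2*a*o)
-143*(22 + L(-3, 11)) = -143*(22 + 2*(-3)*11) = -143*(22 - 66) = -143*(-44) = 6292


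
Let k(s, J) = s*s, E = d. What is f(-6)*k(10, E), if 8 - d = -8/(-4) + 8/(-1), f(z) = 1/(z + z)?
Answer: -25/3 ≈ -8.3333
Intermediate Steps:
f(z) = 1/(2*z)
d = 14 (d = 8 - (-8/(-4) + 8/(-1)) = 8 - (-8*(-¼) + 8*(-1)) = 8 - (2 - 8) = 8 - 1*(-6) = 8 + 6 = 14)
E = 14
k(s, J) = s²
f(-6)*k(10, E) = ((½)/(-6))*10² = ((½)*(-⅙))*100 = -1/12*100 = -25/3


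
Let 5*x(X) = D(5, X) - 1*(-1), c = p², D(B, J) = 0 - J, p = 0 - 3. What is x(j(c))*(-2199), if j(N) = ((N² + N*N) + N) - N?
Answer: 354039/5 ≈ 70808.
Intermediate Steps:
p = -3
D(B, J) = -J
c = 9 (c = (-3)² = 9)
j(N) = 2*N² (j(N) = ((N² + N²) + N) - N = (2*N² + N) - N = (N + 2*N²) - N = 2*N²)
x(X) = ⅕ - X/5 (x(X) = (-X - 1*(-1))/5 = (-X + 1)/5 = (1 - X)/5 = ⅕ - X/5)
x(j(c))*(-2199) = (⅕ - 2*9²/5)*(-2199) = (⅕ - 2*81/5)*(-2199) = (⅕ - ⅕*162)*(-2199) = (⅕ - 162/5)*(-2199) = -161/5*(-2199) = 354039/5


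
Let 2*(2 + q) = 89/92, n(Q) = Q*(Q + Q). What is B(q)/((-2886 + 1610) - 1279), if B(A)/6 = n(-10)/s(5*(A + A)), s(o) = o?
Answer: 1472/47523 ≈ 0.030974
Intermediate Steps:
n(Q) = 2*Q² (n(Q) = Q*(2*Q) = 2*Q²)
q = -279/184 (q = -2 + (89/92)/2 = -2 + (89*(1/92))/2 = -2 + (½)*(89/92) = -2 + 89/184 = -279/184 ≈ -1.5163)
B(A) = 120/A (B(A) = 6*((2*(-10)²)/((5*(A + A)))) = 6*((2*100)/((5*(2*A)))) = 6*(200/((10*A))) = 6*(200*(1/(10*A))) = 6*(20/A) = 120/A)
B(q)/((-2886 + 1610) - 1279) = (120/(-279/184))/((-2886 + 1610) - 1279) = (120*(-184/279))/(-1276 - 1279) = -7360/93/(-2555) = -7360/93*(-1/2555) = 1472/47523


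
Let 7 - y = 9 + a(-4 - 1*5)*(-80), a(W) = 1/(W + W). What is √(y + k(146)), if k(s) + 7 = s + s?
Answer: √2507/3 ≈ 16.690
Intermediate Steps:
k(s) = -7 + 2*s (k(s) = -7 + (s + s) = -7 + 2*s)
a(W) = 1/(2*W)
y = -58/9 (y = 7 - (9 + (1/(2*(-4 - 1*5)))*(-80)) = 7 - (9 + (1/(2*(-4 - 5)))*(-80)) = 7 - (9 + ((½)/(-9))*(-80)) = 7 - (9 + ((½)*(-⅑))*(-80)) = 7 - (9 - 1/18*(-80)) = 7 - (9 + 40/9) = 7 - 1*121/9 = 7 - 121/9 = -58/9 ≈ -6.4444)
√(y + k(146)) = √(-58/9 + (-7 + 2*146)) = √(-58/9 + (-7 + 292)) = √(-58/9 + 285) = √(2507/9) = √2507/3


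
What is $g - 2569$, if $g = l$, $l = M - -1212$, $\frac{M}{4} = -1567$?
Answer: $-7625$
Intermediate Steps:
$M = -6268$ ($M = 4 \left(-1567\right) = -6268$)
$l = -5056$ ($l = -6268 - -1212 = -6268 + 1212 = -5056$)
$g = -5056$
$g - 2569 = -5056 - 2569 = -7625$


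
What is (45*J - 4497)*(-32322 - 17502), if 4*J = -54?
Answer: 254326608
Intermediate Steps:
J = -27/2 (J = (¼)*(-54) = -27/2 ≈ -13.500)
(45*J - 4497)*(-32322 - 17502) = (45*(-27/2) - 4497)*(-32322 - 17502) = (-1215/2 - 4497)*(-49824) = -10209/2*(-49824) = 254326608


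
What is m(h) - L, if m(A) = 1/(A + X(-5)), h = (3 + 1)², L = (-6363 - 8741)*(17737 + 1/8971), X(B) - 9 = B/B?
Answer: 62486521699083/233246 ≈ 2.6790e+8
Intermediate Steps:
X(B) = 10 (X(B) = 9 + B/B = 9 + 1 = 10)
L = -2403327757312/8971 (L = -15104*(17737 + 1/8971) = -15104*159118628/8971 = -2403327757312/8971 ≈ -2.6790e+8)
h = 16 (h = 4² = 16)
m(A) = 1/(10 + A) (m(A) = 1/(A + 10) = 1/(10 + A))
m(h) - L = 1/(10 + 16) - 1*(-2403327757312/8971) = 1/26 + 2403327757312/8971 = 62486521699083/233246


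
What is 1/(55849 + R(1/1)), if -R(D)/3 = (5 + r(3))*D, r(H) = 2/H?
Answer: 1/55832 ≈ 1.7911e-5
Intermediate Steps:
R(D) = -17*D (R(D) = -3*(5 + 2/3)*D = -3*(5 + 2*(⅓))*D = -3*(5 + ⅔)*D = -17*D)
1/(55849 + R(1/1)) = 1/(55849 - 17/1) = 1/(55849 - 17*1) = 1/(55849 - 17) = 1/55832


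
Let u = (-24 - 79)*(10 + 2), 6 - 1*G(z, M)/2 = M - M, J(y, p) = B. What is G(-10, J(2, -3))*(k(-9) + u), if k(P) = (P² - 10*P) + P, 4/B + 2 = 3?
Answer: -12888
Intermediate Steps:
B = 4 (B = 4/(-2 + 3) = 4/1 = 4*1 = 4)
J(y, p) = 4
G(z, M) = 12 (G(z, M) = 12 - 2*(M - M) = 12 - 2*0 = 12 + 0 = 12)
k(P) = P² - 9*P
u = -1236 (u = -103*12 = -1236)
G(-10, J(2, -3))*(k(-9) + u) = 12*(-9*(-9 - 9) - 1236) = 12*(-9*(-18) - 1236) = 12*(162 - 1236) = 12*(-1074) = -12888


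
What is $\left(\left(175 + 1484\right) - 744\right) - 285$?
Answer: $630$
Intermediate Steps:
$\left(\left(175 + 1484\right) - 744\right) - 285 = \left(1659 - 744\right) - 285 = 915 - 285 = 630$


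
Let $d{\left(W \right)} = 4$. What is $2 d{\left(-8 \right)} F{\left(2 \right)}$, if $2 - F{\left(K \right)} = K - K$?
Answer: $16$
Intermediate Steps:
$F{\left(K \right)} = 2$ ($F{\left(K \right)} = 2 - \left(K - K\right) = 2 - 0 = 2 + 0 = 2$)
$2 d{\left(-8 \right)} F{\left(2 \right)} = 2 \cdot 4 \cdot 2 = 8 \cdot 2 = 16$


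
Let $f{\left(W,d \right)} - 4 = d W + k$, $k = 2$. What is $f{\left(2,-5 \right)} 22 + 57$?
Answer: $-31$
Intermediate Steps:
$f{\left(W,d \right)} = 6 + W d$ ($f{\left(W,d \right)} = 4 + \left(d W + 2\right) = 4 + \left(W d + 2\right) = 4 + \left(2 + W d\right) = 6 + W d$)
$f{\left(2,-5 \right)} 22 + 57 = \left(6 + 2 \left(-5\right)\right) 22 + 57 = \left(6 - 10\right) 22 + 57 = \left(-4\right) 22 + 57 = -88 + 57 = -31$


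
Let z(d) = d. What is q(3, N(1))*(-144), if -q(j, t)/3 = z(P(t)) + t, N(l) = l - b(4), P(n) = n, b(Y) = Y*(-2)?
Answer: 7776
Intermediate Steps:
b(Y) = -2*Y
N(l) = 8 + l (N(l) = l - (-2)*4 = l - 1*(-8) = l + 8 = 8 + l)
q(j, t) = -6*t (q(j, t) = -3*(t + t) = -6*t)
q(3, N(1))*(-144) = -6*(8 + 1)*(-144) = -6*9*(-144) = -54*(-144) = 7776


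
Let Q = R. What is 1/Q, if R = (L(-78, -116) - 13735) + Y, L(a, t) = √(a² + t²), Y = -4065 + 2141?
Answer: -15659/245184741 - 2*√4885/245184741 ≈ -6.4436e-5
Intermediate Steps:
Y = -1924
R = -15659 + 2*√4885 (R = (√((-78)² + (-116)²) - 13735) - 1924 = (√(6084 + 13456) - 13735) - 1924 = (√19540 - 13735) - 1924 = (2*√4885 - 13735) - 1924 = (-13735 + 2*√4885) - 1924 = -15659 + 2*√4885 ≈ -15519.)
Q = -15659 + 2*√4885 ≈ -15519.
1/Q = 1/(-15659 + 2*√4885)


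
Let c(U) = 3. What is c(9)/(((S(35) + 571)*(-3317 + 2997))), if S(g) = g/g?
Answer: -3/183040 ≈ -1.6390e-5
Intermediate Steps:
S(g) = 1
c(9)/(((S(35) + 571)*(-3317 + 2997))) = 3/(((1 + 571)*(-3317 + 2997))) = 3/((572*(-320))) = 3/(-183040) = 3*(-1/183040) = -3/183040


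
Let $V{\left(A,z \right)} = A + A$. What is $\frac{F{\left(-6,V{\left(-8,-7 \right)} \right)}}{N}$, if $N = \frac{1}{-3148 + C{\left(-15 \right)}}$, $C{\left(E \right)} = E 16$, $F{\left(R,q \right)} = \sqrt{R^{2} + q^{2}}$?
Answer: $- 6776 \sqrt{73} \approx -57894.0$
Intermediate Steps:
$V{\left(A,z \right)} = 2 A$
$C{\left(E \right)} = 16 E$
$N = - \frac{1}{3388}$ ($N = \frac{1}{-3148 + 16 \left(-15\right)} = \frac{1}{-3148 - 240} = \frac{1}{-3388} = - \frac{1}{3388} \approx -0.00029516$)
$\frac{F{\left(-6,V{\left(-8,-7 \right)} \right)}}{N} = \frac{\sqrt{\left(-6\right)^{2} + \left(2 \left(-8\right)\right)^{2}}}{- \frac{1}{3388}} = \sqrt{36 + \left(-16\right)^{2}} \left(-3388\right) = \sqrt{36 + 256} \left(-3388\right) = \sqrt{292} \left(-3388\right) = 2 \sqrt{73} \left(-3388\right) = - 6776 \sqrt{73}$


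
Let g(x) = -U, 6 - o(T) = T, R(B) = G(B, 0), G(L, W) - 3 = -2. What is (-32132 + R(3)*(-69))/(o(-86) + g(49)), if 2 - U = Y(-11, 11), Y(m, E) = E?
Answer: -32201/101 ≈ -318.82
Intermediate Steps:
G(L, W) = 1 (G(L, W) = 3 - 2 = 1)
R(B) = 1
U = -9 (U = 2 - 1*11 = 2 - 11 = -9)
o(T) = 6 - T
g(x) = 9 (g(x) = -1*(-9) = 9)
(-32132 + R(3)*(-69))/(o(-86) + g(49)) = (-32132 + 1*(-69))/((6 - 1*(-86)) + 9) = (-32132 - 69)/((6 + 86) + 9) = -32201/(92 + 9) = -32201/101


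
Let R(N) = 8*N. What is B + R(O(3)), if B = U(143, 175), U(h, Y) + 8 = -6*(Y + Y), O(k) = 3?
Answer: -2084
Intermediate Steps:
U(h, Y) = -8 - 12*Y (U(h, Y) = -8 - 6*(Y + Y) = -8 - 12*Y)
B = -2108 (B = -8 - 12*175 = -8 - 2100 = -2108)
B + R(O(3)) = -2108 + 8*3 = -2108 + 24 = -2084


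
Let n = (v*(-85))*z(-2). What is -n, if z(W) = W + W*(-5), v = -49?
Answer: -33320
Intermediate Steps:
z(W) = -4*W (z(W) = W - 5*W = -4*W)
n = 33320 (n = (-49*(-85))*(-4*(-2)) = 4165*8 = 33320)
-n = -1*33320 = -33320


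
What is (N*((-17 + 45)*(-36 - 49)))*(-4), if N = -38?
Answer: -361760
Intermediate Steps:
(N*((-17 + 45)*(-36 - 49)))*(-4) = -38*(-17 + 45)*(-36 - 49)*(-4) = -1064*(-85)*(-4) = -38*(-2380)*(-4) = 90440*(-4) = -361760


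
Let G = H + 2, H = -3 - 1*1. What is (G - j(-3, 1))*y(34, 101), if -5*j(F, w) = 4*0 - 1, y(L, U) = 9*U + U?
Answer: -2222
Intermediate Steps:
H = -4 (H = -3 - 1 = -4)
y(L, U) = 10*U
j(F, w) = 1/5 (j(F, w) = -(4*0 - 1)/5 = -(0 - 1)/5 = -1/5*(-1) = 1/5)
G = -2 (G = -4 + 2 = -2)
(G - j(-3, 1))*y(34, 101) = (-2 - 1*1/5)*(10*101) = (-2 - 1/5)*1010 = -11/5*1010 = -2222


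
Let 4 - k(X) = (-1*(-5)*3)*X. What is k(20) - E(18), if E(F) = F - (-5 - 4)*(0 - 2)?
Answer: -296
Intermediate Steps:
k(X) = 4 - 15*X (k(X) = 4 - -1*(-5)*3*X = 4 - 5*3*X = 4 - 15*X)
E(F) = -18 + F (E(F) = F - (-9)*(-2) = F - 1*18 = F - 18 = -18 + F)
k(20) - E(18) = (4 - 15*20) - (-18 + 18) = (4 - 300) - 1*0 = -296 + 0 = -296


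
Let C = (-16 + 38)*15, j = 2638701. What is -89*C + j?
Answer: 2609331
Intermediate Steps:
C = 330 (C = 22*15 = 330)
-89*C + j = -89*330 + 2638701 = -29370 + 2638701 = 2609331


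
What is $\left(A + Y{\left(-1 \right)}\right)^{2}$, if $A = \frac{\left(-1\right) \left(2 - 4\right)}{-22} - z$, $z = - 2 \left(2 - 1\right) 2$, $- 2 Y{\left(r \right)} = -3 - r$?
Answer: $\frac{2916}{121} \approx 24.099$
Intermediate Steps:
$Y{\left(r \right)} = \frac{3}{2} + \frac{r}{2}$ ($Y{\left(r \right)} = - \frac{-3 - r}{2} = \frac{3}{2} + \frac{r}{2}$)
$z = -4$ ($z = \left(-2\right) 1 \cdot 2 = \left(-2\right) 2 = -4$)
$A = \frac{43}{11}$ ($A = \frac{\left(-1\right) \left(2 - 4\right)}{-22} - -4 = \left(-1\right) \left(-2\right) \left(- \frac{1}{22}\right) + 4 = 2 \left(- \frac{1}{22}\right) + 4 = - \frac{1}{11} + 4 = \frac{43}{11} \approx 3.9091$)
$\left(A + Y{\left(-1 \right)}\right)^{2} = \left(\frac{43}{11} + \left(\frac{3}{2} + \frac{1}{2} \left(-1\right)\right)\right)^{2} = \left(\frac{43}{11} + \left(\frac{3}{2} - \frac{1}{2}\right)\right)^{2} = \left(\frac{43}{11} + 1\right)^{2} = \left(\frac{54}{11}\right)^{2} = \frac{2916}{121}$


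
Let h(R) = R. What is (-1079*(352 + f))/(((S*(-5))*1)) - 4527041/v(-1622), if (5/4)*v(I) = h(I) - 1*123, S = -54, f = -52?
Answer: 25680529/12564 ≈ 2044.0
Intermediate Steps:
v(I) = -492/5 + 4*I/5 (v(I) = 4*(I - 1*123)/5 = 4*(I - 123)/5 = 4*(-123 + I)/5 = -492/5 + 4*I/5)
(-1079*(352 + f))/(((S*(-5))*1)) - 4527041/v(-1622) = (-1079*(352 - 52))/((-54*(-5)*1)) - 4527041/(-492/5 + (⅘)*(-1622)) = (-1079*300)/((270*1)) - 4527041/(-492/5 - 6488/5) = -323700/270 - 4527041/(-1396) = -323700*1/270 - 4527041*(-1/1396) = -10790/9 + 4527041/1396 = 25680529/12564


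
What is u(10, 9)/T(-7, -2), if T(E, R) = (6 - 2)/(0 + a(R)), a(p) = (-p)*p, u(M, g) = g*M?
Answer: -90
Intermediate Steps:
u(M, g) = M*g
a(p) = -p**2
T(E, R) = -4/R**2 (T(E, R) = (6 - 2)/(0 - R**2) = 4/((-R**2)) = 4*(-1/R**2) = -4/R**2)
u(10, 9)/T(-7, -2) = (10*9)/((-4/(-2)**2)) = 90/((-4*1/4)) = 90/(-1) = 90*(-1) = -90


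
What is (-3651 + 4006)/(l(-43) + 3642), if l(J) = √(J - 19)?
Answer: 646455/6632113 - 355*I*√62/13264226 ≈ 0.097474 - 0.00021074*I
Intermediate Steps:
l(J) = √(-19 + J)
(-3651 + 4006)/(l(-43) + 3642) = (-3651 + 4006)/(√(-19 - 43) + 3642) = 355/(√(-62) + 3642) = 355/(I*√62 + 3642) = 355/(3642 + I*√62)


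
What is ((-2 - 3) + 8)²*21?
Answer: 189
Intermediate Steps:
((-2 - 3) + 8)²*21 = (-5 + 8)²*21 = 3²*21 = 9*21 = 189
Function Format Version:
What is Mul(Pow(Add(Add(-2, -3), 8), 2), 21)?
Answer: 189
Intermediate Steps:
Mul(Pow(Add(Add(-2, -3), 8), 2), 21) = Mul(Pow(Add(-5, 8), 2), 21) = Mul(Pow(3, 2), 21) = Mul(9, 21) = 189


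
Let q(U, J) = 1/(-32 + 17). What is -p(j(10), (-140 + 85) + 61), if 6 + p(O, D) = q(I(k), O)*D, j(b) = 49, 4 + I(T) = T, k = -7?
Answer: 32/5 ≈ 6.4000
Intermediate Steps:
I(T) = -4 + T
q(U, J) = -1/15 (q(U, J) = 1/(-15) = -1/15)
p(O, D) = -6 - D/15
-p(j(10), (-140 + 85) + 61) = -(-6 - ((-140 + 85) + 61)/15) = -(-6 - (-55 + 61)/15) = -(-6 - 1/15*6) = -(-6 - 2/5) = -1*(-32/5) = 32/5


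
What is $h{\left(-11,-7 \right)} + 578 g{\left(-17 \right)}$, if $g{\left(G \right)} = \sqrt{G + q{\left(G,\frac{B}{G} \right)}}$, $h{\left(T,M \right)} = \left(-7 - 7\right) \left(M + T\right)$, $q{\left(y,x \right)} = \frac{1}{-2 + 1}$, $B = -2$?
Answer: $252 + 1734 i \sqrt{2} \approx 252.0 + 2452.2 i$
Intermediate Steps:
$q{\left(y,x \right)} = -1$ ($q{\left(y,x \right)} = \frac{1}{-1} = -1$)
$h{\left(T,M \right)} = - 14 M - 14 T$ ($h{\left(T,M \right)} = - 14 \left(M + T\right) = - 14 M - 14 T$)
$g{\left(G \right)} = \sqrt{-1 + G}$ ($g{\left(G \right)} = \sqrt{G - 1} = \sqrt{-1 + G}$)
$h{\left(-11,-7 \right)} + 578 g{\left(-17 \right)} = \left(\left(-14\right) \left(-7\right) - -154\right) + 578 \sqrt{-1 - 17} = \left(98 + 154\right) + 578 \sqrt{-18} = 252 + 578 \cdot 3 i \sqrt{2} = 252 + 1734 i \sqrt{2}$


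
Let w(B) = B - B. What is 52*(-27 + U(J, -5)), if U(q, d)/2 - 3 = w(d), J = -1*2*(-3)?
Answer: -1092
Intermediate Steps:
J = 6 (J = -2*(-3) = 6)
w(B) = 0
U(q, d) = 6 (U(q, d) = 6 + 2*0 = 6 + 0 = 6)
52*(-27 + U(J, -5)) = 52*(-27 + 6) = 52*(-21) = -1092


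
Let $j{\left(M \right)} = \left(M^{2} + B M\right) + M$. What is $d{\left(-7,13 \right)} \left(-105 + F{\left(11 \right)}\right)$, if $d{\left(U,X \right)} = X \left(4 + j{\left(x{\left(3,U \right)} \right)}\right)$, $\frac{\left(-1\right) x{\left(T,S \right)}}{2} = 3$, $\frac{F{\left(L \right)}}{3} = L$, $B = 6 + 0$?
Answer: $1872$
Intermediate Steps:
$B = 6$
$F{\left(L \right)} = 3 L$
$x{\left(T,S \right)} = -6$ ($x{\left(T,S \right)} = \left(-2\right) 3 = -6$)
$j{\left(M \right)} = M^{2} + 7 M$ ($j{\left(M \right)} = \left(M^{2} + 6 M\right) + M = M^{2} + 7 M$)
$d{\left(U,X \right)} = - 2 X$ ($d{\left(U,X \right)} = X \left(4 - 6 \left(7 - 6\right)\right) = X \left(4 - 6\right) = X \left(-2\right) = - 2 X$)
$d{\left(-7,13 \right)} \left(-105 + F{\left(11 \right)}\right) = \left(-2\right) 13 \left(-105 + 3 \cdot 11\right) = - 26 \left(-105 + 33\right) = \left(-26\right) \left(-72\right) = 1872$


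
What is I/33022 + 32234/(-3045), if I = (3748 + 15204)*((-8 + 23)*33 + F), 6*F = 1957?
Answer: 7720690772/16758665 ≈ 460.70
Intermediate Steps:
F = 1957/6 (F = (⅙)*1957 = 1957/6 ≈ 326.17)
I = 46688252/3 (I = (3748 + 15204)*((-8 + 23)*33 + 1957/6) = 18952*(15*33 + 1957/6) = 18952*(495 + 1957/6) = 18952*(4927/6) = 46688252/3 ≈ 1.5563e+7)
I/33022 + 32234/(-3045) = (46688252/3)/33022 + 32234/(-3045) = (46688252/3)*(1/33022) + 32234*(-1/3045) = 23344126/49533 - 32234/3045 = 7720690772/16758665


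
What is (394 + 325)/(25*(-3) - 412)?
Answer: -719/487 ≈ -1.4764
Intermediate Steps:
(394 + 325)/(25*(-3) - 412) = 719/(-75 - 412) = 719/(-487) = 719*(-1/487) = -719/487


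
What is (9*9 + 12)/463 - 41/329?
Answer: 11614/152327 ≈ 0.076244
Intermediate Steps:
(9*9 + 12)/463 - 41/329 = (81 + 12)*(1/463) - 41*1/329 = 93*(1/463) - 41/329 = 93/463 - 41/329 = 11614/152327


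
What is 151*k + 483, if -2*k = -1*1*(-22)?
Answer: -1178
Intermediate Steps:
k = -11 (k = -(-1*1)*(-22)/2 = -(-1)*(-22)/2 = -½*22 = -11)
151*k + 483 = 151*(-11) + 483 = -1661 + 483 = -1178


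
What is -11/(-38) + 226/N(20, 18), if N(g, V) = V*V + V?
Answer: 325/342 ≈ 0.95029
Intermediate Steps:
N(g, V) = V + V² (N(g, V) = V² + V = V + V²)
-11/(-38) + 226/N(20, 18) = -11/(-38) + 226/((18*(1 + 18))) = -11*(-1/38) + 226/((18*19)) = 11/38 + 226/342 = 11/38 + 226*(1/342) = 11/38 + 113/171 = 325/342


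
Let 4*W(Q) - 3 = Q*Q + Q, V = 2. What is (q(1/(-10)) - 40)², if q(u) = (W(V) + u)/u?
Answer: 15129/4 ≈ 3782.3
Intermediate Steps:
W(Q) = ¾ + Q/4 + Q²/4 (W(Q) = ¾ + (Q*Q + Q)/4 = ¾ + (Q² + Q)/4 = ¾ + (Q + Q²)/4 = ¾ + (Q/4 + Q²/4) = ¾ + Q/4 + Q²/4)
q(u) = (9/4 + u)/u (q(u) = ((¾ + (¼)*2 + (¼)*2²) + u)/u = ((¾ + ½ + (¼)*4) + u)/u = ((¾ + ½ + 1) + u)/u = (9/4 + u)/u)
(q(1/(-10)) - 40)² = ((9/4 + 1/(-10))/(1/(-10)) - 40)² = ((9/4 - ⅒)/(-⅒) - 40)² = (-10*43/20 - 40)² = (-43/2 - 40)² = (-123/2)² = 15129/4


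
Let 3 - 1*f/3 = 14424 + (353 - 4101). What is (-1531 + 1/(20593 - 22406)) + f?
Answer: -60826151/1813 ≈ -33550.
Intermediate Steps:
f = -32019 (f = 9 - 3*(14424 + (353 - 4101)) = 9 - 3*(14424 - 3748) = 9 - 3*10676 = 9 - 32028 = -32019)
(-1531 + 1/(20593 - 22406)) + f = (-1531 + 1/(20593 - 22406)) - 32019 = (-1531 + 1/(-1813)) - 32019 = (-1531 - 1/1813) - 32019 = -2775704/1813 - 32019 = -60826151/1813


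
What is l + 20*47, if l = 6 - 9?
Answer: 937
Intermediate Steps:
l = -3
l + 20*47 = -3 + 20*47 = -3 + 940 = 937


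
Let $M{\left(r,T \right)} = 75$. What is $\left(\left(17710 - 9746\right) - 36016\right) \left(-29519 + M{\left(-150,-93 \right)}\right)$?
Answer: $825963088$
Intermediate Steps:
$\left(\left(17710 - 9746\right) - 36016\right) \left(-29519 + M{\left(-150,-93 \right)}\right) = \left(\left(17710 - 9746\right) - 36016\right) \left(-29519 + 75\right) = \left(7964 - 36016\right) \left(-29444\right) = \left(-28052\right) \left(-29444\right) = 825963088$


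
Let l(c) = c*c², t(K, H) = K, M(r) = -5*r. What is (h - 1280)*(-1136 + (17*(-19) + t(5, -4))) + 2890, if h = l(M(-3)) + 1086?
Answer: -4622284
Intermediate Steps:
l(c) = c³
h = 4461 (h = (-5*(-3))³ + 1086 = 15³ + 1086 = 3375 + 1086 = 4461)
(h - 1280)*(-1136 + (17*(-19) + t(5, -4))) + 2890 = (4461 - 1280)*(-1136 + (17*(-19) + 5)) + 2890 = 3181*(-1136 + (-323 + 5)) + 2890 = 3181*(-1136 - 318) + 2890 = 3181*(-1454) + 2890 = -4625174 + 2890 = -4622284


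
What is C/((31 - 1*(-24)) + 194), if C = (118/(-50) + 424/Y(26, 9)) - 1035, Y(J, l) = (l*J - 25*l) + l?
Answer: -228106/56025 ≈ -4.0715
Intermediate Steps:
Y(J, l) = -24*l + J*l (Y(J, l) = (J*l - 25*l) + l = (-25*l + J*l) + l = -24*l + J*l)
C = -228106/225 (C = (118/(-50) + 424/((9*(-24 + 26)))) - 1035 = (118*(-1/50) + 424/((9*2))) - 1035 = (-59/25 + 424/18) - 1035 = (-59/25 + 424*(1/18)) - 1035 = (-59/25 + 212/9) - 1035 = 4769/225 - 1035 = -228106/225 ≈ -1013.8)
C/((31 - 1*(-24)) + 194) = -228106/(225*((31 - 1*(-24)) + 194)) = -228106/(225*((31 + 24) + 194)) = -228106/(225*(55 + 194)) = -228106/225/249 = -228106/225*1/249 = -228106/56025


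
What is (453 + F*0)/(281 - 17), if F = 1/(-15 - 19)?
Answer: 151/88 ≈ 1.7159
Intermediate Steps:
F = -1/34 (F = 1/(-34) = -1/34 ≈ -0.029412)
(453 + F*0)/(281 - 17) = (453 - 1/34*0)/(281 - 17) = (453 + 0)/264 = 453*(1/264) = 151/88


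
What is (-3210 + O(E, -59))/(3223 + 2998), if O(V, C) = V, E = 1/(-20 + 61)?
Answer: -131609/255061 ≈ -0.51599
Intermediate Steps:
E = 1/41 ≈ 0.024390
(-3210 + O(E, -59))/(3223 + 2998) = (-3210 + 1/41)/(3223 + 2998) = -131609/41/6221 = -131609/41*1/6221 = -131609/255061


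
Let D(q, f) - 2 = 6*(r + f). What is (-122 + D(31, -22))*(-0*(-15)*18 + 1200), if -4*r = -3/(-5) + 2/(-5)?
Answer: -302760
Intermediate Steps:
r = -1/20 (r = -(-3/(-5) + 2/(-5))/4 = -(-3*(-⅕) + 2*(-⅕))/4 = -(⅗ - ⅖)/4 = -¼*⅕ = -1/20 ≈ -0.050000)
D(q, f) = 17/10 + 6*f (D(q, f) = 2 + 6*(-1/20 + f) = 2 + (-3/10 + 6*f) = 17/10 + 6*f)
(-122 + D(31, -22))*(-0*(-15)*18 + 1200) = (-122 + (17/10 + 6*(-22)))*(-0*(-15)*18 + 1200) = (-122 + (17/10 - 132))*(-0*18 + 1200) = (-122 - 1303/10)*(-1*0 + 1200) = -2523*(0 + 1200)/10 = -2523/10*1200 = -302760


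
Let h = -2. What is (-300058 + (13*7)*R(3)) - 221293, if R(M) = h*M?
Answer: -521897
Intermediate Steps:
R(M) = -2*M
(-300058 + (13*7)*R(3)) - 221293 = (-300058 + (13*7)*(-2*3)) - 221293 = (-300058 + 91*(-6)) - 221293 = (-300058 - 546) - 221293 = -300604 - 221293 = -521897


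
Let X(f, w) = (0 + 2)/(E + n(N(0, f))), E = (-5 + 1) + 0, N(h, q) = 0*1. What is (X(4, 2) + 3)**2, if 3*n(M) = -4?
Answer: 441/64 ≈ 6.8906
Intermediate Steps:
N(h, q) = 0
n(M) = -4/3 (n(M) = (1/3)*(-4) = -4/3)
E = -4 (E = -4 + 0 = -4)
X(f, w) = -3/8 (X(f, w) = (0 + 2)/(-4 - 4/3) = 2/(-16/3) = 2*(-3/16) = -3/8)
(X(4, 2) + 3)**2 = (-3/8 + 3)**2 = (21/8)**2 = 441/64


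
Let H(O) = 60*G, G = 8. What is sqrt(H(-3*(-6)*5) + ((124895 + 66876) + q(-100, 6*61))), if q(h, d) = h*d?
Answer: sqrt(155651) ≈ 394.53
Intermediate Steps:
q(h, d) = d*h
H(O) = 480 (H(O) = 60*8 = 480)
sqrt(H(-3*(-6)*5) + ((124895 + 66876) + q(-100, 6*61))) = sqrt(480 + ((124895 + 66876) + (6*61)*(-100))) = sqrt(480 + (191771 + 366*(-100))) = sqrt(480 + (191771 - 36600)) = sqrt(480 + 155171) = sqrt(155651)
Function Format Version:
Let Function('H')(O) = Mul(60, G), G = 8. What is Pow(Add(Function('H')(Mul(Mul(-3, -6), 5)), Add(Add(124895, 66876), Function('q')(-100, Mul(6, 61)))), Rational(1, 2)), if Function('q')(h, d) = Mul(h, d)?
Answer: Pow(155651, Rational(1, 2)) ≈ 394.53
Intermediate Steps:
Function('q')(h, d) = Mul(d, h)
Function('H')(O) = 480 (Function('H')(O) = Mul(60, 8) = 480)
Pow(Add(Function('H')(Mul(Mul(-3, -6), 5)), Add(Add(124895, 66876), Function('q')(-100, Mul(6, 61)))), Rational(1, 2)) = Pow(Add(480, Add(Add(124895, 66876), Mul(Mul(6, 61), -100))), Rational(1, 2)) = Pow(Add(480, Add(191771, Mul(366, -100))), Rational(1, 2)) = Pow(Add(480, Add(191771, -36600)), Rational(1, 2)) = Pow(Add(480, 155171), Rational(1, 2)) = Pow(155651, Rational(1, 2))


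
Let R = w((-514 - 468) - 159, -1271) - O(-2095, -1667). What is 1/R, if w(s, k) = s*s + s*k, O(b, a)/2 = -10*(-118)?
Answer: 1/2749732 ≈ 3.6367e-7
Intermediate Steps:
O(b, a) = 2360 (O(b, a) = 2*(-10*(-118)) = 2*1180 = 2360)
w(s, k) = s² + k*s
R = 2749732 (R = ((-514 - 468) - 159)*(-1271 + ((-514 - 468) - 159)) - 1*2360 = (-982 - 159)*(-1271 + (-982 - 159)) - 2360 = -1141*(-1271 - 1141) - 2360 = -1141*(-2412) - 2360 = 2752092 - 2360 = 2749732)
1/R = 1/2749732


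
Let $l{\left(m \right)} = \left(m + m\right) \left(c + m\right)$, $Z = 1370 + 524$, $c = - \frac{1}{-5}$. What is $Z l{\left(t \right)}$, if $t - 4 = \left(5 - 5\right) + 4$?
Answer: $\frac{1242464}{5} \approx 2.4849 \cdot 10^{5}$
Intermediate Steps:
$c = \frac{1}{5}$ ($c = \left(-1\right) \left(- \frac{1}{5}\right) = \frac{1}{5} \approx 0.2$)
$t = 8$ ($t = 4 + \left(\left(5 - 5\right) + 4\right) = 4 + \left(0 + 4\right) = 4 + 4 = 8$)
$Z = 1894$
$l{\left(m \right)} = 2 m \left(\frac{1}{5} + m\right)$ ($l{\left(m \right)} = \left(m + m\right) \left(\frac{1}{5} + m\right) = 2 m \left(\frac{1}{5} + m\right)$)
$Z l{\left(t \right)} = 1894 \cdot \frac{2}{5} \cdot 8 \left(1 + 5 \cdot 8\right) = 1894 \cdot \frac{2}{5} \cdot 8 \left(1 + 40\right) = 1894 \cdot \frac{2}{5} \cdot 8 \cdot 41 = 1894 \cdot \frac{656}{5} = \frac{1242464}{5}$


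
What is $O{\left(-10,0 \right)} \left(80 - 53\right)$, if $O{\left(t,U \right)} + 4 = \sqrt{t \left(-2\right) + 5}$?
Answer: $27$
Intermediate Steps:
$O{\left(t,U \right)} = -4 + \sqrt{5 - 2 t}$ ($O{\left(t,U \right)} = -4 + \sqrt{t \left(-2\right) + 5} = -4 + \sqrt{- 2 t + 5} = -4 + \sqrt{5 - 2 t}$)
$O{\left(-10,0 \right)} \left(80 - 53\right) = \left(-4 + \sqrt{5 - -20}\right) \left(80 - 53\right) = \left(-4 + \sqrt{5 + 20}\right) 27 = \left(-4 + \sqrt{25}\right) 27 = \left(-4 + 5\right) 27 = 1 \cdot 27 = 27$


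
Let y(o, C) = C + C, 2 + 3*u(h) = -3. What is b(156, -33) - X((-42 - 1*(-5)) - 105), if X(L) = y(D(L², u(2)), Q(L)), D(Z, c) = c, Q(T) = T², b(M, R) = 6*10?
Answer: -40268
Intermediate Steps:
b(M, R) = 60
u(h) = -5/3 (u(h) = -⅔ + (⅓)*(-3) = -⅔ - 1 = -5/3)
y(o, C) = 2*C
X(L) = 2*L²
b(156, -33) - X((-42 - 1*(-5)) - 105) = 60 - 2*((-42 - 1*(-5)) - 105)² = 60 - 2*((-42 + 5) - 105)² = 60 - 2*(-37 - 105)² = 60 - 2*(-142)² = 60 - 2*20164 = 60 - 1*40328 = 60 - 40328 = -40268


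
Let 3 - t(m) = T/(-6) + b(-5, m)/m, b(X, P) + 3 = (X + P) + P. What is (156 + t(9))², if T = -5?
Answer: 7991929/324 ≈ 24666.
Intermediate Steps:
b(X, P) = -3 + X + 2*P (b(X, P) = -3 + ((X + P) + P) = -3 + ((P + X) + P) = -3 + (X + 2*P) = -3 + X + 2*P)
t(m) = 13/6 - (-8 + 2*m)/m (t(m) = 3 - (-5/(-6) + (-3 - 5 + 2*m)/m) = 3 - (-5*(-⅙) + (-8 + 2*m)/m) = 3 - (⅚ + (-8 + 2*m)/m) = 3 + (-⅚ - (-8 + 2*m)/m) = 13/6 - (-8 + 2*m)/m)
(156 + t(9))² = (156 + (⅙)*(48 + 9)/9)² = (156 + (⅙)*(⅑)*57)² = (156 + 19/18)² = (2827/18)² = 7991929/324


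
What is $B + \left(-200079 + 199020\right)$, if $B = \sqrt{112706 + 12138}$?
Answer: $-1059 + 46 \sqrt{59} \approx -705.67$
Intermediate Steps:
$B = 46 \sqrt{59}$ ($B = \sqrt{124844} = 46 \sqrt{59} \approx 353.33$)
$B + \left(-200079 + 199020\right) = 46 \sqrt{59} + \left(-200079 + 199020\right) = 46 \sqrt{59} - 1059 = -1059 + 46 \sqrt{59}$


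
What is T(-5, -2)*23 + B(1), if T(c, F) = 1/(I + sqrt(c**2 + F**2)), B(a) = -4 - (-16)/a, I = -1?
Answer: 359/28 + 23*sqrt(29)/28 ≈ 17.245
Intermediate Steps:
B(a) = -4 + 16/a
T(c, F) = 1/(-1 + sqrt(F**2 + c**2)) (T(c, F) = 1/(-1 + sqrt(c**2 + F**2)) = 1/(-1 + sqrt(F**2 + c**2)))
T(-5, -2)*23 + B(1) = 23/(-1 + sqrt((-2)**2 + (-5)**2)) + (-4 + 16/1) = 23/(-1 + sqrt(4 + 25)) + (-4 + 16*1) = 23/(-1 + sqrt(29)) + (-4 + 16) = 23/(-1 + sqrt(29)) + 12 = 12 + 23/(-1 + sqrt(29))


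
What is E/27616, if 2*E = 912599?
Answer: 912599/55232 ≈ 16.523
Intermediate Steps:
E = 912599/2 (E = (½)*912599 = 912599/2 ≈ 4.5630e+5)
E/27616 = (912599/2)/27616 = (912599/2)*(1/27616) = 912599/55232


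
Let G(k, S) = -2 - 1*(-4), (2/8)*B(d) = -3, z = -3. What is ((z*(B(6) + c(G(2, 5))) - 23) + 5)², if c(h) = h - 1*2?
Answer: 324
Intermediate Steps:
B(d) = -12 (B(d) = 4*(-3) = -12)
G(k, S) = 2 (G(k, S) = -2 + 4 = 2)
c(h) = -2 + h (c(h) = h - 2 = -2 + h)
((z*(B(6) + c(G(2, 5))) - 23) + 5)² = ((-3*(-12 + (-2 + 2)) - 23) + 5)² = ((-3*(-12 + 0) - 23) + 5)² = ((-3*(-12) - 23) + 5)² = ((36 - 23) + 5)² = (13 + 5)² = 18² = 324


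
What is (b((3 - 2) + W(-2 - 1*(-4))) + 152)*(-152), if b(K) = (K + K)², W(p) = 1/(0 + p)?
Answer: -24472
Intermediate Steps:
W(p) = 1/p
b(K) = 4*K² (b(K) = (2*K)² = 4*K²)
(b((3 - 2) + W(-2 - 1*(-4))) + 152)*(-152) = (4*((3 - 2) + 1/(-2 - 1*(-4)))² + 152)*(-152) = (4*(1 + 1/(-2 + 4))² + 152)*(-152) = (4*(1 + 1/2)² + 152)*(-152) = (4*(1 + ½)² + 152)*(-152) = (4*(3/2)² + 152)*(-152) = (4*(9/4) + 152)*(-152) = (9 + 152)*(-152) = 161*(-152) = -24472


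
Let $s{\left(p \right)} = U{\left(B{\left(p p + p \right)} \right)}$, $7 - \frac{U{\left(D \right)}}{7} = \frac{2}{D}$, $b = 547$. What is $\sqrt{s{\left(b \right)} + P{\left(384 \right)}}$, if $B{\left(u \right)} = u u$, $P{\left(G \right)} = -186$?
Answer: $\frac{i \sqrt{12309951356446}}{299756} \approx 11.705 i$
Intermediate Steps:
$B{\left(u \right)} = u^{2}$
$U{\left(D \right)} = 49 - \frac{14}{D}$ ($U{\left(D \right)} = 49 - 7 \frac{2}{D} = 49 - \frac{14}{D}$)
$s{\left(p \right)} = 49 - \frac{14}{\left(p + p^{2}\right)^{2}}$ ($s{\left(p \right)} = 49 - \frac{14}{\left(p p + p\right)^{2}} = 49 - \frac{14}{\left(p^{2} + p\right)^{2}} = 49 - \frac{14}{\left(p + p^{2}\right)^{2}}$)
$\sqrt{s{\left(b \right)} + P{\left(384 \right)}} = \sqrt{\left(49 - \frac{14}{299209 \left(1 + 547\right)^{2}}\right) - 186} = \sqrt{\left(49 - \frac{14}{299209 \cdot 300304}\right) - 186} = \sqrt{\left(49 - \frac{14}{299209} \cdot \frac{1}{300304}\right) - 186} = \sqrt{\left(49 - \frac{7}{44926829768}\right) - 186} = \sqrt{\frac{2201414658625}{44926829768} - 186} = \sqrt{- \frac{6154975678223}{44926829768}} = \frac{i \sqrt{12309951356446}}{299756}$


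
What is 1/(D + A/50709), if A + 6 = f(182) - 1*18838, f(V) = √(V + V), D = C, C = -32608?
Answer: -6987437848537/227848969970801891 - 16903*√91/455697939941603782 ≈ -3.0667e-5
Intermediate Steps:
D = -32608
f(V) = √2*√V (f(V) = √(2*V) = √2*√V)
A = -18844 + 2*√91 (A = -6 + (√2*√182 - 1*18838) = -6 + (2*√91 - 18838) = -6 + (-18838 + 2*√91) = -18844 + 2*√91 ≈ -18825.)
1/(D + A/50709) = 1/(-32608 + (-18844 + 2*√91)/50709) = 1/(-32608 + (-18844 + 2*√91)*(1/50709)) = 1/(-32608 + (-18844/50709 + 2*√91/50709)) = 1/(-1653537916/50709 + 2*√91/50709)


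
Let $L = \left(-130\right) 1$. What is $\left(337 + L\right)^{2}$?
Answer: $42849$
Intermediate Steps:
$L = -130$
$\left(337 + L\right)^{2} = \left(337 - 130\right)^{2} = 207^{2} = 42849$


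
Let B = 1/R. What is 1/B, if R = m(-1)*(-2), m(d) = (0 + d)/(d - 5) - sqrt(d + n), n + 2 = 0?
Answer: -1/3 + 2*I*sqrt(3) ≈ -0.33333 + 3.4641*I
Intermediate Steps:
n = -2 (n = -2 + 0 = -2)
m(d) = -sqrt(-2 + d) + d/(-5 + d) (m(d) = (0 + d)/(d - 5) - sqrt(d - 2) = d/(-5 + d) - sqrt(-2 + d) = -sqrt(-2 + d) + d/(-5 + d))
R = -1/3 + 2*I*sqrt(3) (R = ((-1 + 5*sqrt(-2 - 1) - 1*(-1)*sqrt(-2 - 1))/(-5 - 1))*(-2) = ((-1 + 5*sqrt(-3) - 1*(-1)*sqrt(-3))/(-6))*(-2) = -(-1 + 5*(I*sqrt(3)) - 1*(-1)*I*sqrt(3))/6*(-2) = -(-1 + 5*I*sqrt(3) + I*sqrt(3))/6*(-2) = -(-1 + 6*I*sqrt(3))/6*(-2) = (1/6 - I*sqrt(3))*(-2) = -1/3 + 2*I*sqrt(3) ≈ -0.33333 + 3.4641*I)
B = 1/(-1/3 + 2*I*sqrt(3)) ≈ -0.027523 - 0.28603*I
1/B = 1/(-3/109 - 18*I*sqrt(3)/109)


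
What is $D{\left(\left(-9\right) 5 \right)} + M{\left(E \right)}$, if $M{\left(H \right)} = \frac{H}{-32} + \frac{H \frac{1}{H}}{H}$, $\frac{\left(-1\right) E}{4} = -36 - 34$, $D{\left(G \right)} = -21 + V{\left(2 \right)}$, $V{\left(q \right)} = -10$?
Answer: $- \frac{11129}{280} \approx -39.746$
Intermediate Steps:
$D{\left(G \right)} = -31$ ($D{\left(G \right)} = -21 - 10 = -31$)
$E = 280$ ($E = - 4 \left(-36 - 34\right) = \left(-4\right) \left(-70\right) = 280$)
$M{\left(H \right)} = \frac{1}{H} - \frac{H}{32}$ ($M{\left(H \right)} = H \left(- \frac{1}{32}\right) + 1 \frac{1}{H} = - \frac{H}{32} + \frac{1}{H} = \frac{1}{H} - \frac{H}{32}$)
$D{\left(\left(-9\right) 5 \right)} + M{\left(E \right)} = -31 + \left(\frac{1}{280} - \frac{35}{4}\right) = -31 - \frac{2449}{280} = - \frac{11129}{280}$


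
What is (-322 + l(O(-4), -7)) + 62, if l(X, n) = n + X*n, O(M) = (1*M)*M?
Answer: -379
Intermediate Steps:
O(M) = M² (O(M) = M*M = M²)
(-322 + l(O(-4), -7)) + 62 = (-322 - 7*(1 + (-4)²)) + 62 = (-322 - 7*(1 + 16)) + 62 = (-322 - 7*17) + 62 = (-322 - 119) + 62 = -441 + 62 = -379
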